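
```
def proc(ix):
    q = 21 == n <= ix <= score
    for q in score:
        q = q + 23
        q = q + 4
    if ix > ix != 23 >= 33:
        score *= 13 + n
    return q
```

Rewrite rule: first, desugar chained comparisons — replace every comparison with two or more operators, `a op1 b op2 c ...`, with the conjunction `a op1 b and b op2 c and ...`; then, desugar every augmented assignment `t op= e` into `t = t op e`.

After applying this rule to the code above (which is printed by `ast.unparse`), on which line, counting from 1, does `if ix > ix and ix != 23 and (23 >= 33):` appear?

6

Transformed code:
def proc(ix):
    q = 21 == n and n <= ix and (ix <= score)
    for q in score:
        q = q + 23
        q = q + 4
    if ix > ix and ix != 23 and (23 >= 33):
        score = score * (13 + n)
    return q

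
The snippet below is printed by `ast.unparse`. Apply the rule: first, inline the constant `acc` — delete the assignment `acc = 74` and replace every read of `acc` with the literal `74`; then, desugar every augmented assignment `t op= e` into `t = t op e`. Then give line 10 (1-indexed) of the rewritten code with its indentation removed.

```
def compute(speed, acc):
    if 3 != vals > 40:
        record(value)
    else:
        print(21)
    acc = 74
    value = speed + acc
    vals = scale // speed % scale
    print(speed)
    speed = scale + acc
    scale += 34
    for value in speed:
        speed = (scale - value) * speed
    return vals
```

scale = scale + 34

Transformed code:
def compute(speed, acc):
    if 3 != vals > 40:
        record(value)
    else:
        print(21)
    value = speed + 74
    vals = scale // speed % scale
    print(speed)
    speed = scale + 74
    scale = scale + 34
    for value in speed:
        speed = (scale - value) * speed
    return vals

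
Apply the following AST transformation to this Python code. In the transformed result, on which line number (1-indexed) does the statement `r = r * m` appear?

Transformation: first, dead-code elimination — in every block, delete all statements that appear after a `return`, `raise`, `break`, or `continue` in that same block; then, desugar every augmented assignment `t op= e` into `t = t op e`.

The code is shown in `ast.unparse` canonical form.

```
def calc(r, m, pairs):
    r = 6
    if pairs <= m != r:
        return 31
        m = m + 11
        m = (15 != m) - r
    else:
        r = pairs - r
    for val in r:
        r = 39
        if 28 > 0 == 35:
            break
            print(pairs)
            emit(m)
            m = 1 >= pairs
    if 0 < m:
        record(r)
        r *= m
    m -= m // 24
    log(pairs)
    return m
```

Transformed code:
def calc(r, m, pairs):
    r = 6
    if pairs <= m != r:
        return 31
    else:
        r = pairs - r
    for val in r:
        r = 39
        if 28 > 0 == 35:
            break
    if 0 < m:
        record(r)
        r = r * m
    m = m - m // 24
    log(pairs)
    return m

13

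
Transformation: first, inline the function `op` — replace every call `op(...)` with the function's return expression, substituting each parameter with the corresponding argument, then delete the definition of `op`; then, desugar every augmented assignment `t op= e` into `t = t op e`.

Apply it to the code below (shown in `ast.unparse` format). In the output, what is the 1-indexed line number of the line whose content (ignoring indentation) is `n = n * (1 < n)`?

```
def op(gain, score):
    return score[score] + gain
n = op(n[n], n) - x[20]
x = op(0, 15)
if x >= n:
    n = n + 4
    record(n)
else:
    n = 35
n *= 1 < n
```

8

Transformed code:
n = n[n] + n[n] - x[20]
x = 15[15] + 0
if x >= n:
    n = n + 4
    record(n)
else:
    n = 35
n = n * (1 < n)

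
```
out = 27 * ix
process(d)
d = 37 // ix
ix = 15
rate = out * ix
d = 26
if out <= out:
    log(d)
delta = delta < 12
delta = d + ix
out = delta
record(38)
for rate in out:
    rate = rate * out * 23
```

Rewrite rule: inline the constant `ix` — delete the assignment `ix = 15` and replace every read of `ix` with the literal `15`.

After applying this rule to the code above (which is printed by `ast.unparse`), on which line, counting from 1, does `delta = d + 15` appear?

9

Transformed code:
out = 27 * 15
process(d)
d = 37 // 15
rate = out * 15
d = 26
if out <= out:
    log(d)
delta = delta < 12
delta = d + 15
out = delta
record(38)
for rate in out:
    rate = rate * out * 23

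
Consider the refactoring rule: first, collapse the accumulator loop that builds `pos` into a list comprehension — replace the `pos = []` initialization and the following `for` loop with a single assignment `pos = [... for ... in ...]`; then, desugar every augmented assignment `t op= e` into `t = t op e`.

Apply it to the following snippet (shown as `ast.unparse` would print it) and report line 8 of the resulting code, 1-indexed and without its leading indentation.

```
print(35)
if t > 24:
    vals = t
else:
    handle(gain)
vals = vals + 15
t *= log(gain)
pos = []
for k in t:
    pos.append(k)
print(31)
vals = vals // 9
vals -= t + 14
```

Transformed code:
print(35)
if t > 24:
    vals = t
else:
    handle(gain)
vals = vals + 15
t = t * log(gain)
pos = [k for k in t]
print(31)
vals = vals // 9
vals = vals - (t + 14)

pos = [k for k in t]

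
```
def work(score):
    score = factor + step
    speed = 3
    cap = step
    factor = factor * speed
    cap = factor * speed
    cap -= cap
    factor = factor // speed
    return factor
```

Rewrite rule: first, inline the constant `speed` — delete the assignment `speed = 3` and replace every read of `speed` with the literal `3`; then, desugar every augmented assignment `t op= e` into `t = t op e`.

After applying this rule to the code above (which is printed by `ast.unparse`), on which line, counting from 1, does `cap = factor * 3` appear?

5

Transformed code:
def work(score):
    score = factor + step
    cap = step
    factor = factor * 3
    cap = factor * 3
    cap = cap - cap
    factor = factor // 3
    return factor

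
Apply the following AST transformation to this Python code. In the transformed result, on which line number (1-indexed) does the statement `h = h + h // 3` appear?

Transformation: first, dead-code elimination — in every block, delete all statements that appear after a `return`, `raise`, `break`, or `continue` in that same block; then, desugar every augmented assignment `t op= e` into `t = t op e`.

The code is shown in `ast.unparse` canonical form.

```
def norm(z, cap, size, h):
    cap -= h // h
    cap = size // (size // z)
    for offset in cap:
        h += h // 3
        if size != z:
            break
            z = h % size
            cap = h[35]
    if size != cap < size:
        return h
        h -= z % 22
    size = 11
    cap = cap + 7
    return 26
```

Transformed code:
def norm(z, cap, size, h):
    cap = cap - h // h
    cap = size // (size // z)
    for offset in cap:
        h = h + h // 3
        if size != z:
            break
    if size != cap < size:
        return h
    size = 11
    cap = cap + 7
    return 26

5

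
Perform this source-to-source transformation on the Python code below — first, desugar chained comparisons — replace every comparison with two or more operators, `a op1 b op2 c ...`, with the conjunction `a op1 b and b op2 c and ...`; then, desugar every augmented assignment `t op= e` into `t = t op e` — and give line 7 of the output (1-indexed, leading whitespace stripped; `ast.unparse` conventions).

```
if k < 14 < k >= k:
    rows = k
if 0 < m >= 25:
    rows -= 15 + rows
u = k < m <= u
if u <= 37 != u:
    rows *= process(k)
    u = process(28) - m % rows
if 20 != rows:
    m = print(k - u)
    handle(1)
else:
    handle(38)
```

Transformed code:
if k < 14 and 14 < k and (k >= k):
    rows = k
if 0 < m and m >= 25:
    rows = rows - (15 + rows)
u = k < m and m <= u
if u <= 37 and 37 != u:
    rows = rows * process(k)
    u = process(28) - m % rows
if 20 != rows:
    m = print(k - u)
    handle(1)
else:
    handle(38)

rows = rows * process(k)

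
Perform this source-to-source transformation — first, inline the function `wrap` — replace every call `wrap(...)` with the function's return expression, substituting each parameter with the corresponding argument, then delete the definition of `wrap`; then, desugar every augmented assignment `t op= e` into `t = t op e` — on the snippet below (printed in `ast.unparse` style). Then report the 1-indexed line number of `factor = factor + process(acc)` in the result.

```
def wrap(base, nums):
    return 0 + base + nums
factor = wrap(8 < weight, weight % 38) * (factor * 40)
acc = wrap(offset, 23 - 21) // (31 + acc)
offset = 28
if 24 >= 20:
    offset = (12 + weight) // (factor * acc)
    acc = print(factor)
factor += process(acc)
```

Transformed code:
factor = (0 + (8 < weight) + weight % 38) * (factor * 40)
acc = (0 + offset + (23 - 21)) // (31 + acc)
offset = 28
if 24 >= 20:
    offset = (12 + weight) // (factor * acc)
    acc = print(factor)
factor = factor + process(acc)

7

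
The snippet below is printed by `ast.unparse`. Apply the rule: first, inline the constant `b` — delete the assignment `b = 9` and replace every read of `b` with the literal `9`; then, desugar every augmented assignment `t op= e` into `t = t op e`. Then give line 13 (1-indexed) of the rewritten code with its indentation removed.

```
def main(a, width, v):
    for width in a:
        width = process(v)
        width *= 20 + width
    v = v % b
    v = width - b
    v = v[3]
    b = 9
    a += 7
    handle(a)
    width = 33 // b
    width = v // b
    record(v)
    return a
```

Transformed code:
def main(a, width, v):
    for width in a:
        width = process(v)
        width = width * (20 + width)
    v = v % 9
    v = width - 9
    v = v[3]
    a = a + 7
    handle(a)
    width = 33 // 9
    width = v // 9
    record(v)
    return a

return a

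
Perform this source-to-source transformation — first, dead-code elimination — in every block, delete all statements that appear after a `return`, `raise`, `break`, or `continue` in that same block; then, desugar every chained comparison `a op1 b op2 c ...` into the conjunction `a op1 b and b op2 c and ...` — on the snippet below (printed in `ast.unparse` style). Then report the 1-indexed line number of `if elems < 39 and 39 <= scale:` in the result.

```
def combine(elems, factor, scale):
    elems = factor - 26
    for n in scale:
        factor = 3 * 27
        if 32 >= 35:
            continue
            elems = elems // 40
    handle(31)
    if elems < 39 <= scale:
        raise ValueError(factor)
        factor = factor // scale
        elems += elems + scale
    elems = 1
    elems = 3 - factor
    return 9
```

Transformed code:
def combine(elems, factor, scale):
    elems = factor - 26
    for n in scale:
        factor = 3 * 27
        if 32 >= 35:
            continue
    handle(31)
    if elems < 39 and 39 <= scale:
        raise ValueError(factor)
    elems = 1
    elems = 3 - factor
    return 9

8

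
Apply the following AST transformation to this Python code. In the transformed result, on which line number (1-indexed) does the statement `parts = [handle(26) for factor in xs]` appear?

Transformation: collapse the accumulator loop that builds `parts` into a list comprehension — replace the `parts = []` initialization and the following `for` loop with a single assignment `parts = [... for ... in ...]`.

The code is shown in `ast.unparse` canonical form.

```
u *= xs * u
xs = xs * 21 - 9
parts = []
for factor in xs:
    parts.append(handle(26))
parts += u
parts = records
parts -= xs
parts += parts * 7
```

Transformed code:
u *= xs * u
xs = xs * 21 - 9
parts = [handle(26) for factor in xs]
parts += u
parts = records
parts -= xs
parts += parts * 7

3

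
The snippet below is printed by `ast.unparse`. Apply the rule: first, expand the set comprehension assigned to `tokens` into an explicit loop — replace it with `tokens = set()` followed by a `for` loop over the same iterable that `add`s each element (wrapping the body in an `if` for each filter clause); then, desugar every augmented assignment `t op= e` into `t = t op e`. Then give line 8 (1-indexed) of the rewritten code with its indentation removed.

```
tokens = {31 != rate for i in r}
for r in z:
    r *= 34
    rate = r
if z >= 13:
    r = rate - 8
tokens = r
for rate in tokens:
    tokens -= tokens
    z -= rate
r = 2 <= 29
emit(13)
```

Transformed code:
tokens = set()
for i in r:
    tokens.add(31 != rate)
for r in z:
    r = r * 34
    rate = r
if z >= 13:
    r = rate - 8
tokens = r
for rate in tokens:
    tokens = tokens - tokens
    z = z - rate
r = 2 <= 29
emit(13)

r = rate - 8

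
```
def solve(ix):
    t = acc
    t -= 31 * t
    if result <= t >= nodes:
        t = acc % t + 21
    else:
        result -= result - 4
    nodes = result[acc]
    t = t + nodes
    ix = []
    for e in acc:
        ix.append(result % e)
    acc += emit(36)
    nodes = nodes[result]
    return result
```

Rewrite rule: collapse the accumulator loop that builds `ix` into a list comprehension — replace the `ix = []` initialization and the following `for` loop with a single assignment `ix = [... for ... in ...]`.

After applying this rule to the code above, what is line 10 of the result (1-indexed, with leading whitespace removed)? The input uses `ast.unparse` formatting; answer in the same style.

ix = [result % e for e in acc]

Transformed code:
def solve(ix):
    t = acc
    t -= 31 * t
    if result <= t >= nodes:
        t = acc % t + 21
    else:
        result -= result - 4
    nodes = result[acc]
    t = t + nodes
    ix = [result % e for e in acc]
    acc += emit(36)
    nodes = nodes[result]
    return result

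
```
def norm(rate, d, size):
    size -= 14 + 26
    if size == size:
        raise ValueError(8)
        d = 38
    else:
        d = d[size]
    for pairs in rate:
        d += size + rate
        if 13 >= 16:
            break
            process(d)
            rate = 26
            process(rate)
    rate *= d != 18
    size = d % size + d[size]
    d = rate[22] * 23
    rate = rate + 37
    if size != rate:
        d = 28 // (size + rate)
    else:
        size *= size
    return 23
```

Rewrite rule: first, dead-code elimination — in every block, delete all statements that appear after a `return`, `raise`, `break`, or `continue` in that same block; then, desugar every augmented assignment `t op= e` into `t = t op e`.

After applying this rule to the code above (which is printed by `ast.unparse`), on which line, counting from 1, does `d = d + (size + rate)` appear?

Transformed code:
def norm(rate, d, size):
    size = size - (14 + 26)
    if size == size:
        raise ValueError(8)
    else:
        d = d[size]
    for pairs in rate:
        d = d + (size + rate)
        if 13 >= 16:
            break
    rate = rate * (d != 18)
    size = d % size + d[size]
    d = rate[22] * 23
    rate = rate + 37
    if size != rate:
        d = 28 // (size + rate)
    else:
        size = size * size
    return 23

8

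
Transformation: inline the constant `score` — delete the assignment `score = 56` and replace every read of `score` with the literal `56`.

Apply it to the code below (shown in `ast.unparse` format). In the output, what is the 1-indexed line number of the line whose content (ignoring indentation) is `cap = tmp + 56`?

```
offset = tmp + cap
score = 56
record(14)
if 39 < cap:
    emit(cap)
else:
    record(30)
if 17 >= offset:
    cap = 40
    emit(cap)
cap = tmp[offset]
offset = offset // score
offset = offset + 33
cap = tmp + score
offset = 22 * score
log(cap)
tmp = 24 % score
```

13

Transformed code:
offset = tmp + cap
record(14)
if 39 < cap:
    emit(cap)
else:
    record(30)
if 17 >= offset:
    cap = 40
    emit(cap)
cap = tmp[offset]
offset = offset // 56
offset = offset + 33
cap = tmp + 56
offset = 22 * 56
log(cap)
tmp = 24 % 56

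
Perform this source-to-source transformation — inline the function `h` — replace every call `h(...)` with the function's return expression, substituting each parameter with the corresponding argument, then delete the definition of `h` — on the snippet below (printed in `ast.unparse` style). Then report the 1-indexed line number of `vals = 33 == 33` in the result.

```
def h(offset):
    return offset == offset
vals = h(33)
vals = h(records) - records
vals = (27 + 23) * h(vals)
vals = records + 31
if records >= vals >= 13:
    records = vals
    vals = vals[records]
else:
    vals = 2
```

Transformed code:
vals = 33 == 33
vals = (records == records) - records
vals = (27 + 23) * (vals == vals)
vals = records + 31
if records >= vals >= 13:
    records = vals
    vals = vals[records]
else:
    vals = 2

1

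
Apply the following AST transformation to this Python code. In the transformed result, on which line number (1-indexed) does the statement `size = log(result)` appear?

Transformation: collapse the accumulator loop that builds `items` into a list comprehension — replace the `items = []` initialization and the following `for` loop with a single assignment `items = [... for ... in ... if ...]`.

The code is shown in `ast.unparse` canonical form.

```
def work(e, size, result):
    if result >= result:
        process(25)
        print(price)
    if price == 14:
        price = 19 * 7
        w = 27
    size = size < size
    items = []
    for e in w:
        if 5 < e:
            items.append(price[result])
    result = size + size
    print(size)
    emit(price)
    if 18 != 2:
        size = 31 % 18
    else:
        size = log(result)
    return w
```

Transformed code:
def work(e, size, result):
    if result >= result:
        process(25)
        print(price)
    if price == 14:
        price = 19 * 7
        w = 27
    size = size < size
    items = [price[result] for e in w if 5 < e]
    result = size + size
    print(size)
    emit(price)
    if 18 != 2:
        size = 31 % 18
    else:
        size = log(result)
    return w

16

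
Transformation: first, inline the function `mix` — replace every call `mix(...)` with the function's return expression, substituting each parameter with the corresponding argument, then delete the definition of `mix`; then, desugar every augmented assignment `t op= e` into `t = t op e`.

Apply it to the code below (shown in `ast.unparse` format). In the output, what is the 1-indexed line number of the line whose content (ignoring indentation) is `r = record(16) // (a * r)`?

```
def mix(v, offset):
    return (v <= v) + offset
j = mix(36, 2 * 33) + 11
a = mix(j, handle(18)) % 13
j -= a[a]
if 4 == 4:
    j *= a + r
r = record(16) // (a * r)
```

6

Transformed code:
j = (36 <= 36) + 2 * 33 + 11
a = ((j <= j) + handle(18)) % 13
j = j - a[a]
if 4 == 4:
    j = j * (a + r)
r = record(16) // (a * r)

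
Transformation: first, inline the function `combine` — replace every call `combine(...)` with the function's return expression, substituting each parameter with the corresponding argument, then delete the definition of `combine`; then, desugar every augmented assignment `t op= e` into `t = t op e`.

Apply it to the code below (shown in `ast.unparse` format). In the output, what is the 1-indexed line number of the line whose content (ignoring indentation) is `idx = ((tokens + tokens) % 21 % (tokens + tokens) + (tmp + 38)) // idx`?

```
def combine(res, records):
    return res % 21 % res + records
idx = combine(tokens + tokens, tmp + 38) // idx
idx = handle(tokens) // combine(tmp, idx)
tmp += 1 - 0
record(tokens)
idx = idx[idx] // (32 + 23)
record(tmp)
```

Transformed code:
idx = ((tokens + tokens) % 21 % (tokens + tokens) + (tmp + 38)) // idx
idx = handle(tokens) // (tmp % 21 % tmp + idx)
tmp = tmp + (1 - 0)
record(tokens)
idx = idx[idx] // (32 + 23)
record(tmp)

1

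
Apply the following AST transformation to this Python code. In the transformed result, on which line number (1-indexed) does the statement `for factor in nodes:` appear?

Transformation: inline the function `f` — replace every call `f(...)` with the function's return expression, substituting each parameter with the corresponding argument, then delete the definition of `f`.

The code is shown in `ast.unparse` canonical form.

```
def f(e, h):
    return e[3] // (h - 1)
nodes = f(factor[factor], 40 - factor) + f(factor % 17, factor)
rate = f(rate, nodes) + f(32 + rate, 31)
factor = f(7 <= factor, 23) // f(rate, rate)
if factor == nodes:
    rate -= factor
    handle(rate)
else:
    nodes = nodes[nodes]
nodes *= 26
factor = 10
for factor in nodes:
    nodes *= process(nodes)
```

Transformed code:
nodes = factor[factor][3] // (40 - factor - 1) + (factor % 17)[3] // (factor - 1)
rate = rate[3] // (nodes - 1) + (32 + rate)[3] // (31 - 1)
factor = (7 <= factor)[3] // (23 - 1) // (rate[3] // (rate - 1))
if factor == nodes:
    rate -= factor
    handle(rate)
else:
    nodes = nodes[nodes]
nodes *= 26
factor = 10
for factor in nodes:
    nodes *= process(nodes)

11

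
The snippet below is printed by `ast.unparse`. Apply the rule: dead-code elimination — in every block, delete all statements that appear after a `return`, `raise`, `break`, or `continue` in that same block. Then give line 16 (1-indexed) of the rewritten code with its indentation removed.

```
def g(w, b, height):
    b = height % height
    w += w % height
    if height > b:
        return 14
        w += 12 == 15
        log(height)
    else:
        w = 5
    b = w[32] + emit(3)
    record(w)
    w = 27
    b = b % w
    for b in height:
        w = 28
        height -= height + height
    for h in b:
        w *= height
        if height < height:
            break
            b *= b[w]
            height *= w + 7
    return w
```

Transformed code:
def g(w, b, height):
    b = height % height
    w += w % height
    if height > b:
        return 14
    else:
        w = 5
    b = w[32] + emit(3)
    record(w)
    w = 27
    b = b % w
    for b in height:
        w = 28
        height -= height + height
    for h in b:
        w *= height
        if height < height:
            break
    return w

w *= height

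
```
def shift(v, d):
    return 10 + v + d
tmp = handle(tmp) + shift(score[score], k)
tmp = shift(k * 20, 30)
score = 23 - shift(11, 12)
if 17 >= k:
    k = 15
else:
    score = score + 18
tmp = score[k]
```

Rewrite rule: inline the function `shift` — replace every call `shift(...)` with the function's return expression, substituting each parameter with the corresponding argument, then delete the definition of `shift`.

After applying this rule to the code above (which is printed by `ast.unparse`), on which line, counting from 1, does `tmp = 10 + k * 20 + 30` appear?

2

Transformed code:
tmp = handle(tmp) + (10 + score[score] + k)
tmp = 10 + k * 20 + 30
score = 23 - (10 + 11 + 12)
if 17 >= k:
    k = 15
else:
    score = score + 18
tmp = score[k]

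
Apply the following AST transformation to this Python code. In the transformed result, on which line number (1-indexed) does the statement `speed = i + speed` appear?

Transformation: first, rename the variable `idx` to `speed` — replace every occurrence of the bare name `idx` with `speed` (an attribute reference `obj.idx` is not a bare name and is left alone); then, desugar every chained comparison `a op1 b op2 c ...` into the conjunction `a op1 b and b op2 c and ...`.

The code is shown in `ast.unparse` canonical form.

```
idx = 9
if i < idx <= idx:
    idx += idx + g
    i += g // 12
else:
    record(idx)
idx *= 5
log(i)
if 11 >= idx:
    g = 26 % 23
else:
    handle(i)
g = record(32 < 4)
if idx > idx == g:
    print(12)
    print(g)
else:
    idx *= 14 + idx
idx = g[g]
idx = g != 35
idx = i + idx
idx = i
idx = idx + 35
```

21

Transformed code:
speed = 9
if i < speed and speed <= speed:
    speed += speed + g
    i += g // 12
else:
    record(speed)
speed *= 5
log(i)
if 11 >= speed:
    g = 26 % 23
else:
    handle(i)
g = record(32 < 4)
if speed > speed and speed == g:
    print(12)
    print(g)
else:
    speed *= 14 + speed
speed = g[g]
speed = g != 35
speed = i + speed
speed = i
speed = speed + 35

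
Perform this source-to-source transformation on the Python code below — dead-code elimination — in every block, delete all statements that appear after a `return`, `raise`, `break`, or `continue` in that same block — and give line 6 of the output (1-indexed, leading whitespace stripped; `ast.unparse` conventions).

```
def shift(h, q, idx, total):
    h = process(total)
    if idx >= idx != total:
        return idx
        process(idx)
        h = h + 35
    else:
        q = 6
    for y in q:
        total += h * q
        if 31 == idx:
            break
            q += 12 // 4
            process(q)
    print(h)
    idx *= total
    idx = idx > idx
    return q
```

q = 6

Transformed code:
def shift(h, q, idx, total):
    h = process(total)
    if idx >= idx != total:
        return idx
    else:
        q = 6
    for y in q:
        total += h * q
        if 31 == idx:
            break
    print(h)
    idx *= total
    idx = idx > idx
    return q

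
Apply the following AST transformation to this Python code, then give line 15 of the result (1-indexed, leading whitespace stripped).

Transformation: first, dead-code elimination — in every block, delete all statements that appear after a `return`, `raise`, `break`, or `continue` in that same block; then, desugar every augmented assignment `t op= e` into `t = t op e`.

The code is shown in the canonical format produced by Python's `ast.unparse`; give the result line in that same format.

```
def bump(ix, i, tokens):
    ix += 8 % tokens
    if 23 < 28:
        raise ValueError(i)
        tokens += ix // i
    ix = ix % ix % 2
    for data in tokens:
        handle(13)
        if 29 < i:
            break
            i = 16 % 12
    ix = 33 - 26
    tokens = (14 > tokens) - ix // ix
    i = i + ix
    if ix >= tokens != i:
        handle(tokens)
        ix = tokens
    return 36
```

ix = tokens

Transformed code:
def bump(ix, i, tokens):
    ix = ix + 8 % tokens
    if 23 < 28:
        raise ValueError(i)
    ix = ix % ix % 2
    for data in tokens:
        handle(13)
        if 29 < i:
            break
    ix = 33 - 26
    tokens = (14 > tokens) - ix // ix
    i = i + ix
    if ix >= tokens != i:
        handle(tokens)
        ix = tokens
    return 36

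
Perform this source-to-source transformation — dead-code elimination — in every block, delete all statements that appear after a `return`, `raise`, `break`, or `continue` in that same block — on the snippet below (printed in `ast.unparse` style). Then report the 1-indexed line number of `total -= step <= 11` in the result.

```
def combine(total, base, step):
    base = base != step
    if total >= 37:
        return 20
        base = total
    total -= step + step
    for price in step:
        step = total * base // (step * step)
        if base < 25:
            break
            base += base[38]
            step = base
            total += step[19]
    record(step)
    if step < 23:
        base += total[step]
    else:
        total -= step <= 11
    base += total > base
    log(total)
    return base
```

14

Transformed code:
def combine(total, base, step):
    base = base != step
    if total >= 37:
        return 20
    total -= step + step
    for price in step:
        step = total * base // (step * step)
        if base < 25:
            break
    record(step)
    if step < 23:
        base += total[step]
    else:
        total -= step <= 11
    base += total > base
    log(total)
    return base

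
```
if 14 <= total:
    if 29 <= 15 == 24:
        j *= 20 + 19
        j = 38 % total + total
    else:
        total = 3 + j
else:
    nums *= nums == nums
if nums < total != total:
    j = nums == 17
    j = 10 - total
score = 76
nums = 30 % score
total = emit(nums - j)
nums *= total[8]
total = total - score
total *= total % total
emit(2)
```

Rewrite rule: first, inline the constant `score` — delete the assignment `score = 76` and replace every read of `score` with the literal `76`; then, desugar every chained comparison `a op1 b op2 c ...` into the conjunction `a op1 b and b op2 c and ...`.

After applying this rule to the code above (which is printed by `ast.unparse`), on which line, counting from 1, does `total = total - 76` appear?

15

Transformed code:
if 14 <= total:
    if 29 <= 15 and 15 == 24:
        j *= 20 + 19
        j = 38 % total + total
    else:
        total = 3 + j
else:
    nums *= nums == nums
if nums < total and total != total:
    j = nums == 17
    j = 10 - total
nums = 30 % 76
total = emit(nums - j)
nums *= total[8]
total = total - 76
total *= total % total
emit(2)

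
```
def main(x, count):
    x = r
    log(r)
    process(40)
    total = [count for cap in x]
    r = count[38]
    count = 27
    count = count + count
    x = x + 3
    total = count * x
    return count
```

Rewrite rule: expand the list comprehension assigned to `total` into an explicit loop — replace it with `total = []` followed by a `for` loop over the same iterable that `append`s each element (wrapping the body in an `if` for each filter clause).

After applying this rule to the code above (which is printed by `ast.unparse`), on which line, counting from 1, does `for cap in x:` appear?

Transformed code:
def main(x, count):
    x = r
    log(r)
    process(40)
    total = []
    for cap in x:
        total.append(count)
    r = count[38]
    count = 27
    count = count + count
    x = x + 3
    total = count * x
    return count

6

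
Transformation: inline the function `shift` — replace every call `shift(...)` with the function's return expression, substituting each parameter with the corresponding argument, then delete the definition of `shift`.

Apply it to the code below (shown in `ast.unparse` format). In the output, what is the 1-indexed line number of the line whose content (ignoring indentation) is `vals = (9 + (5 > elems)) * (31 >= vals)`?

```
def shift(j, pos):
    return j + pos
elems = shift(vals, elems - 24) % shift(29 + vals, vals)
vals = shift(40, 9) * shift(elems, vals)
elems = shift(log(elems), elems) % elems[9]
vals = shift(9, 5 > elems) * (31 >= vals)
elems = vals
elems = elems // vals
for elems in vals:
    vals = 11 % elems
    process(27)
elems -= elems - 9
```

4

Transformed code:
elems = (vals + (elems - 24)) % (29 + vals + vals)
vals = (40 + 9) * (elems + vals)
elems = (log(elems) + elems) % elems[9]
vals = (9 + (5 > elems)) * (31 >= vals)
elems = vals
elems = elems // vals
for elems in vals:
    vals = 11 % elems
    process(27)
elems -= elems - 9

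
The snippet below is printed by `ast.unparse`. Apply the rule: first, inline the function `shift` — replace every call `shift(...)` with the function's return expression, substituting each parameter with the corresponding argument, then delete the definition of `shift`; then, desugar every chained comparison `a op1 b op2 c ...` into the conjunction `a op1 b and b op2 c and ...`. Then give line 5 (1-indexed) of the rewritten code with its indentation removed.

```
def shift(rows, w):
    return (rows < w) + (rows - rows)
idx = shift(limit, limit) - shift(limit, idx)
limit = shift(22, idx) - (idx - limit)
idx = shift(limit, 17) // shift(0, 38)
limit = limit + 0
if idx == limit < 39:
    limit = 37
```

if idx == limit and limit < 39:

Transformed code:
idx = (limit < limit) + (limit - limit) - ((limit < idx) + (limit - limit))
limit = (22 < idx) + (22 - 22) - (idx - limit)
idx = ((limit < 17) + (limit - limit)) // ((0 < 38) + (0 - 0))
limit = limit + 0
if idx == limit and limit < 39:
    limit = 37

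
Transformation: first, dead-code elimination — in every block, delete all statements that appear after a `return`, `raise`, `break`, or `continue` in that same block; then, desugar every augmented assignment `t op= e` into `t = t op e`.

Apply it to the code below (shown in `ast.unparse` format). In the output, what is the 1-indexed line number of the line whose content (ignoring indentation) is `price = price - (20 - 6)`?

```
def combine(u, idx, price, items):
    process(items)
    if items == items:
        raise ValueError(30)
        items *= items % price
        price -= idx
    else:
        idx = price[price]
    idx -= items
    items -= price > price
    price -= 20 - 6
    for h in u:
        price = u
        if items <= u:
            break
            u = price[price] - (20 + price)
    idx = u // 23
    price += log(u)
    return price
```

9

Transformed code:
def combine(u, idx, price, items):
    process(items)
    if items == items:
        raise ValueError(30)
    else:
        idx = price[price]
    idx = idx - items
    items = items - (price > price)
    price = price - (20 - 6)
    for h in u:
        price = u
        if items <= u:
            break
    idx = u // 23
    price = price + log(u)
    return price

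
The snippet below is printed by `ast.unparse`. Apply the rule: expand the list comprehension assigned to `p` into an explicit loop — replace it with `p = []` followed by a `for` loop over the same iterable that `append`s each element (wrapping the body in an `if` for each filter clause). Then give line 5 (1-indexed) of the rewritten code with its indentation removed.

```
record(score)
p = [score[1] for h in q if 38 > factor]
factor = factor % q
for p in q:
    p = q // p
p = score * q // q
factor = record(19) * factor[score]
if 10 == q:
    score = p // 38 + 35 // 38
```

Transformed code:
record(score)
p = []
for h in q:
    if 38 > factor:
        p.append(score[1])
factor = factor % q
for p in q:
    p = q // p
p = score * q // q
factor = record(19) * factor[score]
if 10 == q:
    score = p // 38 + 35 // 38

p.append(score[1])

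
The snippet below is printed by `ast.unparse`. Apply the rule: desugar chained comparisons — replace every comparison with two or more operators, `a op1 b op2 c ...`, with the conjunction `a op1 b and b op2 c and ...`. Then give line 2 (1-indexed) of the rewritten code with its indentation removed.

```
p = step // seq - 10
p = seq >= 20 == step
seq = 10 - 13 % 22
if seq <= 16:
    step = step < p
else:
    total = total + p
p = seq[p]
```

Transformed code:
p = step // seq - 10
p = seq >= 20 and 20 == step
seq = 10 - 13 % 22
if seq <= 16:
    step = step < p
else:
    total = total + p
p = seq[p]

p = seq >= 20 and 20 == step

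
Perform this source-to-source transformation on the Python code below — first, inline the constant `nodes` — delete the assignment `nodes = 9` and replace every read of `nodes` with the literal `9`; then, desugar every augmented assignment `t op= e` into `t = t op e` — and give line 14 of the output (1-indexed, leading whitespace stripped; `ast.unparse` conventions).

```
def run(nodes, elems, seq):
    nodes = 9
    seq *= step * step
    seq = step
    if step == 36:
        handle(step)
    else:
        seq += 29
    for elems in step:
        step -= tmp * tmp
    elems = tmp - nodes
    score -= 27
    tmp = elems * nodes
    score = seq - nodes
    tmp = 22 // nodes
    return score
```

Transformed code:
def run(nodes, elems, seq):
    seq = seq * (step * step)
    seq = step
    if step == 36:
        handle(step)
    else:
        seq = seq + 29
    for elems in step:
        step = step - tmp * tmp
    elems = tmp - 9
    score = score - 27
    tmp = elems * 9
    score = seq - 9
    tmp = 22 // 9
    return score

tmp = 22 // 9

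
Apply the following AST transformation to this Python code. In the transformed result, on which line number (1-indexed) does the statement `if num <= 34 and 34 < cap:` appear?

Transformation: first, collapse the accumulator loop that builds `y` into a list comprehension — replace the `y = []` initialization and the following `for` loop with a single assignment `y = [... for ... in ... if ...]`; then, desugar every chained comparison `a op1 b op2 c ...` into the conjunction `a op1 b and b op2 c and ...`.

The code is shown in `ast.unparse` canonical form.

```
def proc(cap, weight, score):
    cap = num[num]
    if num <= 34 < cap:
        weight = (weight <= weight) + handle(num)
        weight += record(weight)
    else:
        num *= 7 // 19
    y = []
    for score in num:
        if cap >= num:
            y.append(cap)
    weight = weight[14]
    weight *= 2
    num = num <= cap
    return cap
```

Transformed code:
def proc(cap, weight, score):
    cap = num[num]
    if num <= 34 and 34 < cap:
        weight = (weight <= weight) + handle(num)
        weight += record(weight)
    else:
        num *= 7 // 19
    y = [cap for score in num if cap >= num]
    weight = weight[14]
    weight *= 2
    num = num <= cap
    return cap

3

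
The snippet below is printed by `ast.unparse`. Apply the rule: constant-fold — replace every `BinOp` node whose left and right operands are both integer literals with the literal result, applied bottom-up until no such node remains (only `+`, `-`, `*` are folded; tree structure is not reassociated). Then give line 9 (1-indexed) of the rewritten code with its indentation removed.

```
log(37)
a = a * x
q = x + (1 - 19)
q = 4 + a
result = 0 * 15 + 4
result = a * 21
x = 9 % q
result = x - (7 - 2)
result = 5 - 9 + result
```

Transformed code:
log(37)
a = a * x
q = x + -18
q = 4 + a
result = 4
result = a * 21
x = 9 % q
result = x - 5
result = -4 + result

result = -4 + result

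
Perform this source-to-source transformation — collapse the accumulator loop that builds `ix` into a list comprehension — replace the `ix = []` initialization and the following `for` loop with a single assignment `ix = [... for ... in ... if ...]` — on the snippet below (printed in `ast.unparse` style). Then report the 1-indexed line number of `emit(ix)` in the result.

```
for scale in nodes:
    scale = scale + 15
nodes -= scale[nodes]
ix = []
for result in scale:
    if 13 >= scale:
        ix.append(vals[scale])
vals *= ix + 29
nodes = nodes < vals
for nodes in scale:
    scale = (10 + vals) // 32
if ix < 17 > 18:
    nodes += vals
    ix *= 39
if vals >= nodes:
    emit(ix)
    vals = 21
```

Transformed code:
for scale in nodes:
    scale = scale + 15
nodes -= scale[nodes]
ix = [vals[scale] for result in scale if 13 >= scale]
vals *= ix + 29
nodes = nodes < vals
for nodes in scale:
    scale = (10 + vals) // 32
if ix < 17 > 18:
    nodes += vals
    ix *= 39
if vals >= nodes:
    emit(ix)
    vals = 21

13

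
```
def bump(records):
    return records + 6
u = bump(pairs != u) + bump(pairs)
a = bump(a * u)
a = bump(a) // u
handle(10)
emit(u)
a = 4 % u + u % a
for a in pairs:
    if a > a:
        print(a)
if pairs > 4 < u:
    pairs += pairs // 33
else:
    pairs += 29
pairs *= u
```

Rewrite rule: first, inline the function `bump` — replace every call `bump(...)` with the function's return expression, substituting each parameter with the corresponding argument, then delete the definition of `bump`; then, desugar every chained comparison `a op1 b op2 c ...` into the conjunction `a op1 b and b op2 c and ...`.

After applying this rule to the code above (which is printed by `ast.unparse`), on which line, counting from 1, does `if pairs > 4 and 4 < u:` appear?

10

Transformed code:
u = (pairs != u) + 6 + (pairs + 6)
a = a * u + 6
a = (a + 6) // u
handle(10)
emit(u)
a = 4 % u + u % a
for a in pairs:
    if a > a:
        print(a)
if pairs > 4 and 4 < u:
    pairs += pairs // 33
else:
    pairs += 29
pairs *= u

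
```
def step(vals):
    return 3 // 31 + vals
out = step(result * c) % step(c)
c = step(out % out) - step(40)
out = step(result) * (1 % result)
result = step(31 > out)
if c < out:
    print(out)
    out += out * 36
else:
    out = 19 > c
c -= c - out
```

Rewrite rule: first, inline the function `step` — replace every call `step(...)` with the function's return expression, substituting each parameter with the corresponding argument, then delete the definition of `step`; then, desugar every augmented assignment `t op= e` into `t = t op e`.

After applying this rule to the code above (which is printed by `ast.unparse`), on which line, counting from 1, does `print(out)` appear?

6

Transformed code:
out = (3 // 31 + result * c) % (3 // 31 + c)
c = 3 // 31 + out % out - (3 // 31 + 40)
out = (3 // 31 + result) * (1 % result)
result = 3 // 31 + (31 > out)
if c < out:
    print(out)
    out = out + out * 36
else:
    out = 19 > c
c = c - (c - out)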